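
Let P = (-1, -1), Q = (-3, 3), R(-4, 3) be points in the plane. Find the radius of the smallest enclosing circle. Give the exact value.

Side lengths²: PQ² = 20, PR² = 25, QR² = 1.
Since PR² = 25 ≥ 20 + 1 = 21, the angle opposite PR is not acute, so the smallest enclosing circle has PR as diameter.
Centre = midpoint of PR = (-2.5, 1), r² = 25/4 = 6.25.
r = √(6.25) = 2.5.

2.5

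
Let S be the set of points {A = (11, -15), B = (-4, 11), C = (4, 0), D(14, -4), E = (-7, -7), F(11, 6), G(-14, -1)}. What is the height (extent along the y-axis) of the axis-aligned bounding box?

26

max y = 11, min y = -15, so height = 26.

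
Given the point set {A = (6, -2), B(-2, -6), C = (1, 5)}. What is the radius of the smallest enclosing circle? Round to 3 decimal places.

5.772

Side lengths²: AB² = 80, AC² = 74, BC² = 130.
Since BC² = 130 < 80 + 74 = 154, the triangle is acute, so the smallest enclosing circle is the circumcircle.
Circumcentre = (7/19, -14/19), r² = 12025/361.
r = √(12025/361) ≈ 5.772.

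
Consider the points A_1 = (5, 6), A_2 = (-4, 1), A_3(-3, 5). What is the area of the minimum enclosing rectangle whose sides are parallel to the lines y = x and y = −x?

49

In coordinates u = x + y, v = x − y the rectangle is axis-aligned; the map (x,y)→(u,v) scales areas by 2.
u-values: 11, -3, 2; range = 11 − (-3) = 14.
v-values: -1, -5, -8; range = -1 − (-8) = 7.
Area = (14 × 7) / 2 = 49.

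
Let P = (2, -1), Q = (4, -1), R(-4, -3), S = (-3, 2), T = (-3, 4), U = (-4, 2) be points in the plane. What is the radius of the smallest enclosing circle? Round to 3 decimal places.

A smallest enclosing disk is always determined by at most three of the input points on its boundary.
The minimum enclosing circle is determined by three boundary points: Q, R, T.
Their circumcentre is (-14/27, 2/27) with r² = 15725/729.
The farthest remaining point U is at distance² 11540/729 ≤ 15725/729.
r = √(15725/729) ≈ 4.644.

4.644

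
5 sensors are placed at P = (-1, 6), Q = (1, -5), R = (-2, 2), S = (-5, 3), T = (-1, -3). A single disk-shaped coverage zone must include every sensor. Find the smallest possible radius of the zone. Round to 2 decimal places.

5.59

The minimum enclosing circle of a finite set is fixed by two of the points (as a diameter) or three (as a circumcircle).
The farthest pair is P–Q with squared distance 125. The circle on this segment as diameter has centre (0, 0.5) and r² = 125/4 = 31.25.
Check R: distance² to centre = 6.25 ≤ 31.25, so it lies inside.
All remaining points lie in this disk, and no smaller disk contains both endpoints, so this is the minimum enclosing circle.
r = √(31.25) ≈ 5.59.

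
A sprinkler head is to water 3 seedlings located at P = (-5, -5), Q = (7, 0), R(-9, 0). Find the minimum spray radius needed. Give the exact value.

Side lengths²: PQ² = 169, PR² = 41, QR² = 256.
Since QR² = 256 ≥ 169 + 41 = 210, the angle opposite QR is not acute, so the smallest enclosing circle has QR as diameter.
Centre = midpoint of QR = (-1, 0), r² = 256/4 = 64.
r = √64 = 8.

8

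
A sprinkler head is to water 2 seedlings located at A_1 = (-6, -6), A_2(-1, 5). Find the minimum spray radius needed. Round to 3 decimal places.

6.042

The smallest circle enclosing two points has them as diameter endpoints.
Centre = midpoint = (-3.5, -0.5); r² = |A_1A_2|²/4 = 146/4 = 36.5.
r = √(36.5) ≈ 6.042.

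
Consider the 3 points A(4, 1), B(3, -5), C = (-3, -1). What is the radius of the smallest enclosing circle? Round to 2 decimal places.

3.99

Side lengths²: AB² = 37, AC² = 53, BC² = 52.
Since AC² = 53 < 52 + 37 = 89, the triangle is acute, so the smallest enclosing circle is the circumcircle.
Circumcentre = (0.95, -1.575), r² = 15.933125.
r = √(15.933125) ≈ 3.99.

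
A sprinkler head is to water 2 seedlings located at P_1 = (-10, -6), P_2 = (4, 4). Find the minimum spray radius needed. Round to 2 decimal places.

8.60

The smallest circle enclosing two points has them as diameter endpoints.
Centre = midpoint = (-3, -1); r² = |P_1P_2|²/4 = 296/4 = 74.
r = √74 ≈ 8.60.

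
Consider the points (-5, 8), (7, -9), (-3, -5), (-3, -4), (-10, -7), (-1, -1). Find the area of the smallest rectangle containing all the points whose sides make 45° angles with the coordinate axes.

290

In coordinates u = x + y, v = x − y the rectangle is axis-aligned; the map (x,y)→(u,v) scales areas by 2.
u-values: 3, -2, -8, -7, -17, -2; range = 3 − (-17) = 20.
v-values: -13, 16, 2, 1, -3, 0; range = 16 − (-13) = 29.
Area = (20 × 29) / 2 = 290.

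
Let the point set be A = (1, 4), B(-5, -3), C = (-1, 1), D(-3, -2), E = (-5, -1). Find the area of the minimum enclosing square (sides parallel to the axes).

49

The bounding box has width 6 and height 7.
An axis-aligned square enclosing the set must have side ≥ max(width, height).
So the minimum side is max(6, 7) = 7.
Area = 7² = 49.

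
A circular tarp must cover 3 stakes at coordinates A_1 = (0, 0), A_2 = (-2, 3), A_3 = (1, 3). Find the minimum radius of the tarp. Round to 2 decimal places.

Side lengths²: A_1A_2² = 13, A_1A_3² = 10, A_2A_3² = 9.
Since A_1A_2² = 13 < 10 + 9 = 19, the triangle is acute, so the smallest enclosing circle is the circumcircle.
Circumcentre = (-0.5, 11/6), r² = 65/18.
r = √(65/18) ≈ 1.90.

1.90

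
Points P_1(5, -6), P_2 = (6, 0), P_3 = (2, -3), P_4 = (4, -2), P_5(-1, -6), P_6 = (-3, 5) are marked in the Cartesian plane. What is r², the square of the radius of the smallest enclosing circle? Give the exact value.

46.25

The farthest pair is P_1–P_6 with squared distance 185. The circle on this segment as diameter has centre (1, -0.5) and r² = 185/4 = 46.25.
Check P_2: distance² to centre = 25.25 ≤ 46.25, so it lies inside.
All remaining points lie in this disk, and no smaller disk contains both endpoints, so this is the minimum enclosing circle.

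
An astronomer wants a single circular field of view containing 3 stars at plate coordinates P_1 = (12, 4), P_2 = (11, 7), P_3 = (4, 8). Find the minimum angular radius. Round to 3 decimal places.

Side lengths²: P_1P_2² = 10, P_1P_3² = 80, P_2P_3² = 50.
Since P_1P_3² = 80 ≥ 50 + 10 = 60, the angle opposite P_1P_3 is not acute, so the smallest enclosing circle has P_1P_3 as diameter.
Centre = midpoint of P_1P_3 = (8, 6), r² = 80/4 = 20.
r = √20 ≈ 4.472.

4.472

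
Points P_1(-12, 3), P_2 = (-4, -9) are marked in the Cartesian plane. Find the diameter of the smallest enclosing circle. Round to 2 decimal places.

14.42

The smallest circle enclosing two points has them as diameter endpoints.
Centre = midpoint = (-8, -3); r² = |P_1P_2|²/4 = 208/4 = 52.
Diameter = 2r = 2√52 ≈ 14.42.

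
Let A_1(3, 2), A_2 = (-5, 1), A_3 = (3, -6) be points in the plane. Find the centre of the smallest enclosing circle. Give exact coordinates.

Side lengths²: A_1A_2² = 65, A_1A_3² = 64, A_2A_3² = 113.
Since A_2A_3² = 113 < 65 + 64 = 129, the triangle is acute, so the smallest enclosing circle is the circumcircle.
Circumcentre = (-0.5625, -2), r² = 28.69140625.
Centre = (-0.5625, -2).

(-0.5625, -2)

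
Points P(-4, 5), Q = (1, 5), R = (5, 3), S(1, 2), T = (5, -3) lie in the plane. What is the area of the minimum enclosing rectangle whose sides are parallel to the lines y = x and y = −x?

In coordinates u = x + y, v = x − y the rectangle is axis-aligned; the map (x,y)→(u,v) scales areas by 2.
u-values: 1, 6, 8, 3, 2; range = 8 − 1 = 7.
v-values: -9, -4, 2, -1, 8; range = 8 − (-9) = 17.
Area = (7 × 17) / 2 = 59.5.

59.5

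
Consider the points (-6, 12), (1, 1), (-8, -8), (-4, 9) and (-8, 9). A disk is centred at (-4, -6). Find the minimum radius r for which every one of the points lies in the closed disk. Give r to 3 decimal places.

18.111

The required radius is the distance from (-4, -6) to the farthest point.
Squared distances: 328, 74, 20, 225, 241.
Maximum is 328, attained at (-6, 12).
r = √328 ≈ 18.111.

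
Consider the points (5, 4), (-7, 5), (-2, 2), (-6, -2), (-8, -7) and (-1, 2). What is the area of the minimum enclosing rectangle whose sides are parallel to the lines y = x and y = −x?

156

In coordinates u = x + y, v = x − y the rectangle is axis-aligned; the map (x,y)→(u,v) scales areas by 2.
u-values: 9, -2, 0, -8, -15, 1; range = 9 − (-15) = 24.
v-values: 1, -12, -4, -4, -1, -3; range = 1 − (-12) = 13.
Area = (24 × 13) / 2 = 156.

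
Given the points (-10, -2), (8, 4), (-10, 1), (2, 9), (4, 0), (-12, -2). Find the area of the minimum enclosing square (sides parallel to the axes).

The bounding box has width 20 and height 11.
An axis-aligned square enclosing the set must have side ≥ max(width, height).
So the minimum side is max(20, 11) = 20.
Area = 20² = 400.

400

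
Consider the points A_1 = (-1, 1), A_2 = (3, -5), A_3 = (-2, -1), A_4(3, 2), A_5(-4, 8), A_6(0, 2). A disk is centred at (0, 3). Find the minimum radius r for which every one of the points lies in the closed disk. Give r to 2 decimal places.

The required radius is the distance from (0, 3) to the farthest point.
Squared distances: 5, 73, 20, 10, 41, 1.
Maximum is 73, attained at A_2.
r = √73 ≈ 8.54.

8.54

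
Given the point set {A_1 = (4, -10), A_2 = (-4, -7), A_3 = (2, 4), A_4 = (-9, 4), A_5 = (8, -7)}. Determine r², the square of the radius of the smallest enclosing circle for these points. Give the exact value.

The farthest pair is A_4–A_5 with squared distance 410. The circle on this segment as diameter has centre (-0.5, -1.5) and r² = 410/4 = 102.5.
Check A_1: distance² to centre = 92.5 ≤ 102.5, so it lies inside.
All remaining points lie in this disk, and no smaller disk contains both endpoints, so this is the minimum enclosing circle.

102.5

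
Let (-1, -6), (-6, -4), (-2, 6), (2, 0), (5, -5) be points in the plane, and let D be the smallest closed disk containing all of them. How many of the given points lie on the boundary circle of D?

The minimum enclosing circle of a finite set is fixed by two of the points (as a diameter) or three (as a circumcircle).
The minimum enclosing circle is determined by three boundary points: (-6, -4), (-2, 6), (5, -5).
Their circumcentre is (-8/57, -31/57) with r² = 150365/3249.
The farthest remaining point (-1, -6) is at distance² 99122/3249 ≤ 150365/3249.
The points at distance exactly r from the centre are (-6, -4), (-2, 6), (5, -5) — 3 points.

3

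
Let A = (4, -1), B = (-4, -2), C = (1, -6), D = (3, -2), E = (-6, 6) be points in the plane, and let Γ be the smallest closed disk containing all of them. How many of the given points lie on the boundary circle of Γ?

2

The minimum enclosing circle of a finite set is fixed by two of the points (as a diameter) or three (as a circumcircle).
The farthest pair is C–E with squared distance 193. The circle on this segment as diameter has centre (-2.5, 0) and r² = 193/4 = 48.25.
Check A: distance² to centre = 43.25 ≤ 48.25, so it lies inside.
All remaining points lie in this disk, and no smaller disk contains both endpoints, so this is the minimum enclosing circle.
The points at distance exactly r from the centre are C, E — 2 points.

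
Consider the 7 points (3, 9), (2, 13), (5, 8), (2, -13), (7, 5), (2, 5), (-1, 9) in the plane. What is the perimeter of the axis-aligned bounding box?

68

Width = max x − min x = 7 − (-1) = 8.
Height = max y − min y = 13 − (-13) = 26.
Perimeter = 2(8 + 26) = 68.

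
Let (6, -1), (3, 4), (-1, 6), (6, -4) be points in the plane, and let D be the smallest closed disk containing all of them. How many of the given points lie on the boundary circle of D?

2

By Welzl's lemma the MEC is supported by two points (diametrically opposite) or three points (on a circumcircle).
The farthest pair is (-1, 6)–(6, -4) with squared distance 149. The circle on this segment as diameter has centre (2.5, 1) and r² = 149/4 = 37.25.
Check (6, -1): distance² to centre = 16.25 ≤ 37.25, so it lies inside.
All remaining points lie in this disk, and no smaller disk contains both endpoints, so this is the minimum enclosing circle.
The points at distance exactly r from the centre are (-1, 6), (6, -4) — 2 points.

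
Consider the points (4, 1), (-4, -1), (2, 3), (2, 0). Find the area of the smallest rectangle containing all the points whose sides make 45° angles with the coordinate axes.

In coordinates u = x + y, v = x − y the rectangle is axis-aligned; the map (x,y)→(u,v) scales areas by 2.
u-values: 5, -5, 5, 2; range = 5 − (-5) = 10.
v-values: 3, -3, -1, 2; range = 3 − (-3) = 6.
Area = (10 × 6) / 2 = 30.

30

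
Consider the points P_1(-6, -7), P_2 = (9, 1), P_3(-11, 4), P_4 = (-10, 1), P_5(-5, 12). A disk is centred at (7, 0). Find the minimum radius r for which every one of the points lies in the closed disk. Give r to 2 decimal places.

18.44

The required radius is the distance from (7, 0) to the farthest point.
Squared distances: 218, 5, 340, 290, 288.
Maximum is 340, attained at P_3.
r = √340 ≈ 18.44.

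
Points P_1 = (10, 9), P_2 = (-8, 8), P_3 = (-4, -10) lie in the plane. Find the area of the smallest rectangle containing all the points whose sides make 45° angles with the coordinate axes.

363

In coordinates u = x + y, v = x − y the rectangle is axis-aligned; the map (x,y)→(u,v) scales areas by 2.
u-values: 19, 0, -14; range = 19 − (-14) = 33.
v-values: 1, -16, 6; range = 6 − (-16) = 22.
Area = (33 × 22) / 2 = 363.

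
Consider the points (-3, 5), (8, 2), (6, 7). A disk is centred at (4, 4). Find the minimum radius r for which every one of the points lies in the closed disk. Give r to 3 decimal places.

The required radius is the distance from (4, 4) to the farthest point.
Squared distances: 50, 20, 13.
Maximum is 50, attained at (-3, 5).
r = √50 ≈ 7.071.

7.071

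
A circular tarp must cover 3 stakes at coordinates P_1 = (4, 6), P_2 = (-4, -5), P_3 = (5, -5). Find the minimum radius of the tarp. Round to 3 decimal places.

Side lengths²: P_1P_2² = 185, P_1P_3² = 122, P_2P_3² = 81.
Since P_1P_2² = 185 < 122 + 81 = 203, the triangle is acute, so the smallest enclosing circle is the circumcircle.
Circumcentre = (0.5, 3/22), r² = 11285/242.
r = √(11285/242) ≈ 6.829.

6.829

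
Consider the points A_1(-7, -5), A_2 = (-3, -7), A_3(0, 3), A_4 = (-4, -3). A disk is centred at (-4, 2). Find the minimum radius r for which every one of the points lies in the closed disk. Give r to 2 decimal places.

9.06

The required radius is the distance from (-4, 2) to the farthest point.
Squared distances: 58, 82, 17, 25.
Maximum is 82, attained at A_2.
r = √82 ≈ 9.06.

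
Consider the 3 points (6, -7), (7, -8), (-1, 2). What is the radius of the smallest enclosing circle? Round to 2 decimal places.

Call the three points A, B, C in the order given.
Side lengths²: AB² = 2, AC² = 130, BC² = 164.
Since BC² = 164 ≥ 130 + 2 = 132, the angle opposite BC is not acute, so the smallest enclosing circle has BC as diameter.
Centre = midpoint of BC = (3, -3), r² = 164/4 = 41.
r = √41 ≈ 6.40.

6.40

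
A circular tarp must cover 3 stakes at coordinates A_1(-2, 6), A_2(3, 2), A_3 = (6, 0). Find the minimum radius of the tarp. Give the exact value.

Side lengths²: A_1A_2² = 41, A_1A_3² = 100, A_2A_3² = 13.
Since A_1A_3² = 100 ≥ 41 + 13 = 54, the angle opposite A_1A_3 is not acute, so the smallest enclosing circle has A_1A_3 as diameter.
Centre = midpoint of A_1A_3 = (2, 3), r² = 100/4 = 25.
r = √25 = 5.

5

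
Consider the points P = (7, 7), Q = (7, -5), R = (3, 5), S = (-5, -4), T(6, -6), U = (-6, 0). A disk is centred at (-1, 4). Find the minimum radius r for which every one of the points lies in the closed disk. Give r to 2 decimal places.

The required radius is the distance from (-1, 4) to the farthest point.
Squared distances: 73, 145, 17, 80, 149, 41.
Maximum is 149, attained at T.
r = √149 ≈ 12.21.

12.21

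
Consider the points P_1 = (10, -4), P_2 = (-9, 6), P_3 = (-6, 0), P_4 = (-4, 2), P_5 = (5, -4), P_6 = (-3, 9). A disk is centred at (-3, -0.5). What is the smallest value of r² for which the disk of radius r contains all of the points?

181.25

The required radius is the distance from (-3, -0.5) to the farthest point.
Squared distances: 181.25, 78.25, 9.25, 7.25, 76.25, 90.25.
Maximum is 181.25, attained at P_1.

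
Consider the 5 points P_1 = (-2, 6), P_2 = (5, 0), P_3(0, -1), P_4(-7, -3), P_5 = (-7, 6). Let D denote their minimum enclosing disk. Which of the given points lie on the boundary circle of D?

P_2, P_4, P_5

By Welzl's lemma the MEC is supported by two points (diametrically opposite) or three points (on a circumcircle).
The minimum enclosing circle is determined by three boundary points: P_2, P_4, P_5.
Their circumcentre is (-1.75, 1.5) with r² = 47.8125.
The farthest remaining point P_1 is at distance² 20.3125 ≤ 47.8125.
The points at distance exactly r from the centre are P_2, P_4, P_5 — 3 points.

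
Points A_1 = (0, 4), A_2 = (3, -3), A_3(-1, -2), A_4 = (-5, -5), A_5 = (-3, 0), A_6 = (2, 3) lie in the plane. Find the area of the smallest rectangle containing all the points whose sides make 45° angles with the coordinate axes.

75

In coordinates u = x + y, v = x − y the rectangle is axis-aligned; the map (x,y)→(u,v) scales areas by 2.
u-values: 4, 0, -3, -10, -3, 5; range = 5 − (-10) = 15.
v-values: -4, 6, 1, 0, -3, -1; range = 6 − (-4) = 10.
Area = (15 × 10) / 2 = 75.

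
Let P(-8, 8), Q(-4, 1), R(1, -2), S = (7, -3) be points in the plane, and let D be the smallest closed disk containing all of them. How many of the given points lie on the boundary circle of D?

2

The minimum enclosing circle of a finite set is fixed by two of the points (as a diameter) or three (as a circumcircle).
The farthest pair is P–S with squared distance 346. The circle on this segment as diameter has centre (-0.5, 2.5) and r² = 346/4 = 86.5.
Check Q: distance² to centre = 14.5 ≤ 86.5, so it lies inside.
All remaining points lie in this disk, and no smaller disk contains both endpoints, so this is the minimum enclosing circle.
The points at distance exactly r from the centre are P, S — 2 points.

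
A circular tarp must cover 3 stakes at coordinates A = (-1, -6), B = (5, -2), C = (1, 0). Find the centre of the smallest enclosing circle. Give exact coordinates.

Side lengths²: AB² = 52, AC² = 40, BC² = 20.
Since AB² = 52 < 40 + 20 = 60, the triangle is acute, so the smallest enclosing circle is the circumcircle.
Circumcentre = (12/7, -25/7), r² = 650/49.
Centre = (12/7, -25/7).

(12/7, -25/7)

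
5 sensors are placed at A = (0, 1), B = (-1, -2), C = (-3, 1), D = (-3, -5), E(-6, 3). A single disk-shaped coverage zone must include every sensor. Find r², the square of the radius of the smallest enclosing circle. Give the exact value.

The minimum enclosing circle of a finite set is fixed by two of the points (as a diameter) or three (as a circumcircle).
The minimum enclosing circle is determined by three boundary points: A, D, E.
Their circumcentre is (-55/14, -11/14) with r² = 1825/98.
The farthest remaining point B is at distance² 985/98 ≤ 1825/98.

1825/98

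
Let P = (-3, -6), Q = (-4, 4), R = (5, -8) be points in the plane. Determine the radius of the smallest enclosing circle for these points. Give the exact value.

Side lengths²: PQ² = 101, PR² = 68, QR² = 225.
Since QR² = 225 ≥ 101 + 68 = 169, the angle opposite QR is not acute, so the smallest enclosing circle has QR as diameter.
Centre = midpoint of QR = (0.5, -2), r² = 225/4 = 56.25.
r = √(56.25) = 7.5.

7.5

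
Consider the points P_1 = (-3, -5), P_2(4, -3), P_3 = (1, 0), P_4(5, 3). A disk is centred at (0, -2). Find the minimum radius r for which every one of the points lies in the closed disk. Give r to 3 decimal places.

The required radius is the distance from (0, -2) to the farthest point.
Squared distances: 18, 17, 5, 50.
Maximum is 50, attained at P_4.
r = √50 ≈ 7.071.

7.071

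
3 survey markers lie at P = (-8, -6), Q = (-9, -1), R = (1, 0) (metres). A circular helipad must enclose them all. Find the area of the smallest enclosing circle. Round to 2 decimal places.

92.77

Side lengths²: PQ² = 26, PR² = 117, QR² = 101.
Since PR² = 117 < 101 + 26 = 127, the triangle is acute, so the smallest enclosing circle is the circumcircle.
Circumcentre = (-129/34, -87/34), r² = 17069/578.
Area = π·r² = π·17069/578 ≈ 92.77.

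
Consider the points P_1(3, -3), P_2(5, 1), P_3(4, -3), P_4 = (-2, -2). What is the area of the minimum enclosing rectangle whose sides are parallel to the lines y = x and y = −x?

35

In coordinates u = x + y, v = x − y the rectangle is axis-aligned; the map (x,y)→(u,v) scales areas by 2.
u-values: 0, 6, 1, -4; range = 6 − (-4) = 10.
v-values: 6, 4, 7, 0; range = 7 − 0 = 7.
Area = (10 × 7) / 2 = 35.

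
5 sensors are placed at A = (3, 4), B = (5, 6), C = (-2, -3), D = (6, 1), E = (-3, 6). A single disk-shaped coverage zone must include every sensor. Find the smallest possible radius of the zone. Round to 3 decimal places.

By Welzl's lemma the MEC is supported by two points (diametrically opposite) or three points (on a circumcircle).
The minimum enclosing circle is determined by three boundary points: B, C, E.
Their circumcentre is (1, 17/9) with r² = 2665/81.
The farthest remaining point D is at distance² 2089/81 ≤ 2665/81.
r = √(2665/81) ≈ 5.736.

5.736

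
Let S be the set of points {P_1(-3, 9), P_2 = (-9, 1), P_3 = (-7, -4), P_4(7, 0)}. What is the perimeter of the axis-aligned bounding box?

58

Width = max x − min x = 7 − (-9) = 16.
Height = max y − min y = 9 − (-4) = 13.
Perimeter = 2(16 + 13) = 58.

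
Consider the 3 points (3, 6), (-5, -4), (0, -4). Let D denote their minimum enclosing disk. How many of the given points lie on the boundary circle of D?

2

Call the three points A, B, C in the order given.
Side lengths²: AB² = 164, AC² = 109, BC² = 25.
Since AB² = 164 ≥ 109 + 25 = 134, the angle opposite AB is not acute, so the smallest enclosing circle has AB as diameter.
Centre = midpoint of AB = (-1, 1), r² = 164/4 = 41.
The points at distance exactly r from the centre are (3, 6), (-5, -4) — 2 points.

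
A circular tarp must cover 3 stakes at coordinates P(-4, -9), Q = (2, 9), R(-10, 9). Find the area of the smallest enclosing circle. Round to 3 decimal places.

Side lengths²: PQ² = 360, PR² = 360, QR² = 144.
Since PR² = 360 < 360 + 144 = 504, the triangle is acute, so the smallest enclosing circle is the circumcircle.
Circumcentre = (-4, 1), r² = 100.
Area = π·r² = π·100 ≈ 314.159.

314.159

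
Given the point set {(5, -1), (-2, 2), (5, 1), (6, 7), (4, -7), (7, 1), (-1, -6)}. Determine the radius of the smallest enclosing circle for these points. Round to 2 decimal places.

7.39

By Welzl's lemma the MEC is supported by two points (diametrically opposite) or three points (on a circumcircle).
The minimum enclosing circle is determined by three boundary points: (6, 7), (4, -7), (-1, -6).
Their circumcentre is (103/36, 11/36) with r² = 35425/648.
The farthest remaining point (-2, 2) is at distance² 17173/648 ≤ 35425/648.
r = √(35425/648) ≈ 7.39.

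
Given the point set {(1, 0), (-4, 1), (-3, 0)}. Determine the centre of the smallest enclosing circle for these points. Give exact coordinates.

(-1.5, 0.5)

Call the three points A, B, C in the order given.
Side lengths²: AB² = 26, AC² = 16, BC² = 2.
Since AB² = 26 ≥ 16 + 2 = 18, the angle opposite AB is not acute, so the smallest enclosing circle has AB as diameter.
Centre = midpoint of AB = (-1.5, 0.5), r² = 26/4 = 6.5.
Centre = (-1.5, 0.5).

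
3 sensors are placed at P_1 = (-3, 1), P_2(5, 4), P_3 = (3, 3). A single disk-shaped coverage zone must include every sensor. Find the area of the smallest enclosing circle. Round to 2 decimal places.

57.33

Side lengths²: P_1P_2² = 73, P_1P_3² = 40, P_2P_3² = 5.
Since P_1P_2² = 73 ≥ 40 + 5 = 45, the angle opposite P_1P_2 is not acute, so the smallest enclosing circle has P_1P_2 as diameter.
Centre = midpoint of P_1P_2 = (1, 2.5), r² = 73/4 = 18.25.
Area = π·r² = π·18.25 ≈ 57.33.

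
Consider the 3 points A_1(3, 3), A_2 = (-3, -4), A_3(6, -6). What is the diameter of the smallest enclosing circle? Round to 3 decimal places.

Side lengths²: A_1A_2² = 85, A_1A_3² = 90, A_2A_3² = 85.
Since A_1A_3² = 90 < 85 + 85 = 170, the triangle is acute, so the smallest enclosing circle is the circumcircle.
Circumcentre = (2.1, -2.3), r² = 28.9.
Diameter = 2r = 2√(28.9) ≈ 10.752.

10.752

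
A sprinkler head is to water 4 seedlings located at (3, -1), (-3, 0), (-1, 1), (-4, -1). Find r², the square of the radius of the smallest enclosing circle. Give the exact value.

The minimum enclosing circle of a finite set is fixed by two of the points (as a diameter) or three (as a circumcircle).
The farthest pair is (3, -1)–(-4, -1) with squared distance 49. The circle on this segment as diameter has centre (-0.5, -1) and r² = 49/4 = 12.25.
Check (-3, 0): distance² to centre = 7.25 ≤ 12.25, so it lies inside.
All remaining points lie in this disk, and no smaller disk contains both endpoints, so this is the minimum enclosing circle.

12.25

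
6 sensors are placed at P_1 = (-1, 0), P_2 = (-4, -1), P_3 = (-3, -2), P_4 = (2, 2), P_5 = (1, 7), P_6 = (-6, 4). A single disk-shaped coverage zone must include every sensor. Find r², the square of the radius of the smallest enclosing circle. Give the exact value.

The minimum enclosing circle is determined by three boundary points: P_3, P_5, P_6.
Their circumcentre is (-43/34, 89/34) with r² = 14065/578.
The farthest remaining point P_2 is at distance² 11889/578 ≤ 14065/578.

14065/578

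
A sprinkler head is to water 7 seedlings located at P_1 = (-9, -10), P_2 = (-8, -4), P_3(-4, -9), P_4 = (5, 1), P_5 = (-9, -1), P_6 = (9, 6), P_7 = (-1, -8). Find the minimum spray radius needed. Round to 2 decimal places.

12.04

The farthest pair is P_1–P_6 with squared distance 580. The circle on this segment as diameter has centre (0, -2) and r² = 580/4 = 145.
Check P_2: distance² to centre = 68 ≤ 145, so it lies inside.
All remaining points lie in this disk, and no smaller disk contains both endpoints, so this is the minimum enclosing circle.
r = √145 ≈ 12.04.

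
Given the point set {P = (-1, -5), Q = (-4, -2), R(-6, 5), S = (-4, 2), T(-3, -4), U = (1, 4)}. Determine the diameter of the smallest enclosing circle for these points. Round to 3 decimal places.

The minimum enclosing circle of a finite set is fixed by two of the points (as a diameter) or three (as a circumcircle).
The minimum enclosing circle is determined by three boundary points: P, R, U.
Their circumcentre is (-81/26, 5/26) with r² = 10625/338.
The farthest remaining point T is at distance² 5945/338 ≤ 10625/338.
Diameter = 2r = 2√(10625/338) ≈ 11.213.

11.213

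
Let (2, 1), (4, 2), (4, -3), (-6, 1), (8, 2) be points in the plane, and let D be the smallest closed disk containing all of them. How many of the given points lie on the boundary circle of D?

2

By Welzl's lemma the MEC is supported by two points (diametrically opposite) or three points (on a circumcircle).
The farthest pair is (-6, 1)–(8, 2) with squared distance 197. The circle on this segment as diameter has centre (1, 1.5) and r² = 197/4 = 49.25.
Check (2, 1): distance² to centre = 1.25 ≤ 49.25, so it lies inside.
All remaining points lie in this disk, and no smaller disk contains both endpoints, so this is the minimum enclosing circle.
The points at distance exactly r from the centre are (-6, 1), (8, 2) — 2 points.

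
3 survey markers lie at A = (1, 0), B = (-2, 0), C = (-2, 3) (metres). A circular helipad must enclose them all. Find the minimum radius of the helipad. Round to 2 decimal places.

2.12

Side lengths²: AB² = 9, AC² = 18, BC² = 9.
Since AC² = 18 ≥ 9 + 9 = 18, the angle opposite AC is not acute, so the smallest enclosing circle has AC as diameter.
Centre = midpoint of AC = (-0.5, 1.5), r² = 18/4 = 4.5.
r = √(4.5) ≈ 2.12.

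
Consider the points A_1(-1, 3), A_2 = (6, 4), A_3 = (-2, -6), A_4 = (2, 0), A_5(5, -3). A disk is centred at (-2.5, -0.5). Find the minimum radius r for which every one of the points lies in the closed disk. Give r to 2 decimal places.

The required radius is the distance from (-2.5, -0.5) to the farthest point.
Squared distances: 14.5, 92.5, 30.5, 20.5, 62.5.
Maximum is 92.5, attained at A_2.
r = √(92.5) ≈ 9.62.

9.62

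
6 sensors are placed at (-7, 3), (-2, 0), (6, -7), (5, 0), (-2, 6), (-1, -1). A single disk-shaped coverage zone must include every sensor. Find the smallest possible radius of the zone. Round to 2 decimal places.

A smallest enclosing disk is always determined by at most three of the input points on its boundary.
The farthest pair is (-7, 3)–(6, -7) with squared distance 269. The circle on this segment as diameter has centre (-0.5, -2) and r² = 269/4 = 67.25.
Check (-2, 0): distance² to centre = 6.25 ≤ 67.25, so it lies inside.
All remaining points lie in this disk, and no smaller disk contains both endpoints, so this is the minimum enclosing circle.
r = √(67.25) ≈ 8.20.

8.20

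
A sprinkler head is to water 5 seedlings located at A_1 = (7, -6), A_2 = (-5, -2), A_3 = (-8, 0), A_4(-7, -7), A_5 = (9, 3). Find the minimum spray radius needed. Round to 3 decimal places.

9.434

The farthest pair is A_4–A_5 with squared distance 356. The circle on this segment as diameter has centre (1, -2) and r² = 356/4 = 89.
Check A_1: distance² to centre = 52 ≤ 89, so it lies inside.
All remaining points lie in this disk, and no smaller disk contains both endpoints, so this is the minimum enclosing circle.
r = √89 ≈ 9.434.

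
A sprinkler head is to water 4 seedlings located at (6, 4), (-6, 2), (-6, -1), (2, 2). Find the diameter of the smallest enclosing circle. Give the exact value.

By Welzl's lemma the MEC is supported by two points (diametrically opposite) or three points (on a circumcircle).
The farthest pair is (6, 4)–(-6, -1) with squared distance 169. The circle on this segment as diameter has centre (0, 1.5) and r² = 169/4 = 42.25.
Check (-6, 2): distance² to centre = 36.25 ≤ 42.25, so it lies inside.
All remaining points lie in this disk, and no smaller disk contains both endpoints, so this is the minimum enclosing circle.
Diameter = 2r = 2√(42.25) = 13.

13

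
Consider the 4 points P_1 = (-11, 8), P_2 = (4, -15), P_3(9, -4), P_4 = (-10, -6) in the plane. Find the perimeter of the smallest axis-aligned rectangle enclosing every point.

Width = max x − min x = 9 − (-11) = 20.
Height = max y − min y = 8 − (-15) = 23.
Perimeter = 2(20 + 23) = 86.

86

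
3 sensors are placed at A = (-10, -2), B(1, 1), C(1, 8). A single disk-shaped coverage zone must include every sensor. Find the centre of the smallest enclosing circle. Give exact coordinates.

(-4.5, 3)

Side lengths²: AB² = 130, AC² = 221, BC² = 49.
Since AC² = 221 ≥ 130 + 49 = 179, the angle opposite AC is not acute, so the smallest enclosing circle has AC as diameter.
Centre = midpoint of AC = (-4.5, 3), r² = 221/4 = 55.25.
Centre = (-4.5, 3).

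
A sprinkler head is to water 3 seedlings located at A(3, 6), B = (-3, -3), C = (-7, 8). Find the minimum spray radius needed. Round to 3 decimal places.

6.329

Side lengths²: AB² = 117, AC² = 104, BC² = 137.
Since BC² = 137 < 117 + 104 = 221, the triangle is acute, so the smallest enclosing circle is the circumcircle.
Circumcentre = (-93/34, 113/34), r² = 23153/578.
r = √(23153/578) ≈ 6.329.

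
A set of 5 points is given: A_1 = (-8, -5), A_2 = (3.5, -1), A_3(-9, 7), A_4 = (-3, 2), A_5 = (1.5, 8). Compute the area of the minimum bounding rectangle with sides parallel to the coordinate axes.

162.5

x ranges over [-9, 3.5], width 12.5.
y ranges over [-5, 8], height 13.
Area = 12.5 × 13 = 162.5.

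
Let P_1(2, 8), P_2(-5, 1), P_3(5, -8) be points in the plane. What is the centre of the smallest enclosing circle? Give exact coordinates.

(117/38, -3/38)

Side lengths²: P_1P_2² = 98, P_1P_3² = 265, P_2P_3² = 181.
Since P_1P_3² = 265 < 181 + 98 = 279, the triangle is acute, so the smallest enclosing circle is the circumcircle.
Circumcentre = (117/38, -3/38), r² = 47965/722.
Centre = (117/38, -3/38).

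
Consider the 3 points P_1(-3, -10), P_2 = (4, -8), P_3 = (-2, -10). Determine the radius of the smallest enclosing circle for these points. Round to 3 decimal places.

3.640

Side lengths²: P_1P_2² = 53, P_1P_3² = 1, P_2P_3² = 40.
Since P_1P_2² = 53 ≥ 40 + 1 = 41, the angle opposite P_1P_2 is not acute, so the smallest enclosing circle has P_1P_2 as diameter.
Centre = midpoint of P_1P_2 = (0.5, -9), r² = 53/4 = 13.25.
r = √(13.25) ≈ 3.640.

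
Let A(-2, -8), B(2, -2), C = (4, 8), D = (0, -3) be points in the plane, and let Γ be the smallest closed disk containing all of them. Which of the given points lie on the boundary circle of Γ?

A, C

A smallest enclosing disk is always determined by at most three of the input points on its boundary.
The farthest pair is A–C with squared distance 292. The circle on this segment as diameter has centre (1, 0) and r² = 292/4 = 73.
Check B: distance² to centre = 5 ≤ 73, so it lies inside.
All remaining points lie in this disk, and no smaller disk contains both endpoints, so this is the minimum enclosing circle.
The points at distance exactly r from the centre are A, C — 2 points.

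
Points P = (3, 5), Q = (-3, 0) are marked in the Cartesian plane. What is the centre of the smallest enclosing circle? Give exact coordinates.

The smallest circle enclosing two points has them as diameter endpoints.
Centre = midpoint = (0, 2.5); r² = |PQ|²/4 = 61/4 = 15.25.
Centre = (0, 2.5).

(0, 2.5)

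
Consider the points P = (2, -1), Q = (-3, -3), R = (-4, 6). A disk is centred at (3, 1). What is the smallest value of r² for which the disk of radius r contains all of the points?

74

The required radius is the distance from (3, 1) to the farthest point.
Squared distances: 5, 52, 74.
Maximum is 74, attained at R.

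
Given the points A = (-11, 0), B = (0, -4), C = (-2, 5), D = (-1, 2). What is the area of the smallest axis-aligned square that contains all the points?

The bounding box has width 11 and height 9.
An axis-aligned square enclosing the set must have side ≥ max(width, height).
So the minimum side is max(11, 9) = 11.
Area = 11² = 121.

121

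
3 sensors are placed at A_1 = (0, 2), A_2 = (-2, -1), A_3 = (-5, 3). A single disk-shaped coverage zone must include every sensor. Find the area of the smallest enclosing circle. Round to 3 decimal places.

Side lengths²: A_1A_2² = 13, A_1A_3² = 26, A_2A_3² = 25.
Since A_1A_3² = 26 < 25 + 13 = 38, the triangle is acute, so the smallest enclosing circle is the circumcircle.
Circumcentre = (-91/34, 55/34), r² = 4225/578.
Area = π·r² = π·4225/578 ≈ 22.964.

22.964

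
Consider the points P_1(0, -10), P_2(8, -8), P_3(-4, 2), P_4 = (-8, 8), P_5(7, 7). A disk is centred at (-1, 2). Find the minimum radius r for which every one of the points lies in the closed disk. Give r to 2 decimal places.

The required radius is the distance from (-1, 2) to the farthest point.
Squared distances: 145, 181, 9, 85, 89.
Maximum is 181, attained at P_2.
r = √181 ≈ 13.45.

13.45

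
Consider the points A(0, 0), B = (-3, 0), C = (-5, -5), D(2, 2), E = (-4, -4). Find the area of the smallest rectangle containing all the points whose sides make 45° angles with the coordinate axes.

21

In coordinates u = x + y, v = x − y the rectangle is axis-aligned; the map (x,y)→(u,v) scales areas by 2.
u-values: 0, -3, -10, 4, -8; range = 4 − (-10) = 14.
v-values: 0, -3, 0, 0, 0; range = 0 − (-3) = 3.
Area = (14 × 3) / 2 = 21.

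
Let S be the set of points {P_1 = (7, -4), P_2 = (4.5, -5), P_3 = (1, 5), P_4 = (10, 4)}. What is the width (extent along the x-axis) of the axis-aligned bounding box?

max x = 10, min x = 1, so width = 9.

9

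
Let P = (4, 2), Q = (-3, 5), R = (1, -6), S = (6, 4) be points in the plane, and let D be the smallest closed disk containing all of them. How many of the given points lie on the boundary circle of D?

3

By Welzl's lemma the MEC is supported by two points (diametrically opposite) or three points (on a circumcircle).
The minimum enclosing circle is determined by three boundary points: Q, R, S.
Their circumcentre is (39/38, 9/38) with r² = 28085/722.
The farthest remaining point P is at distance² 8629/722 ≤ 28085/722.
The points at distance exactly r from the centre are Q, R, S — 3 points.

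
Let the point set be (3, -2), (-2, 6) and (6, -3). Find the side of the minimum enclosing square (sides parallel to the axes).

The bounding box has width 8 and height 9.
An axis-aligned square enclosing the set must have side ≥ max(width, height).
So the minimum side is max(8, 9) = 9.

9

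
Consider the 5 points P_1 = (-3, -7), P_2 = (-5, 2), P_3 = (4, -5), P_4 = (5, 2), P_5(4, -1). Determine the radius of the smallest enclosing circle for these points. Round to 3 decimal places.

A smallest enclosing disk is always determined by at most three of the input points on its boundary.
The minimum enclosing circle is determined by three boundary points: P_1, P_2, P_4.
Their circumcentre is (0, -29/18) with r² = 12325/324.
The farthest remaining point P_3 is at distance² 8905/324 ≤ 12325/324.
r = √(12325/324) ≈ 6.168.

6.168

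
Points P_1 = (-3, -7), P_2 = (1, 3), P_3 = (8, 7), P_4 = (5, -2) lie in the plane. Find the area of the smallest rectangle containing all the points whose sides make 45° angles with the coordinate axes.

In coordinates u = x + y, v = x − y the rectangle is axis-aligned; the map (x,y)→(u,v) scales areas by 2.
u-values: -10, 4, 15, 3; range = 15 − (-10) = 25.
v-values: 4, -2, 1, 7; range = 7 − (-2) = 9.
Area = (25 × 9) / 2 = 112.5.

112.5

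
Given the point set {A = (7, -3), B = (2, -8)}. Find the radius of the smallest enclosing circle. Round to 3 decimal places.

3.536

The smallest circle enclosing two points has them as diameter endpoints.
Centre = midpoint = (4.5, -5.5); r² = |AB|²/4 = 50/4 = 12.5.
r = √(12.5) ≈ 3.536.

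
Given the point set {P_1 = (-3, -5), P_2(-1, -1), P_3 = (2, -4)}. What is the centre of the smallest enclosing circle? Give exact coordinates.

(-2/3, -11/3)

Side lengths²: P_1P_2² = 20, P_1P_3² = 26, P_2P_3² = 18.
Since P_1P_3² = 26 < 20 + 18 = 38, the triangle is acute, so the smallest enclosing circle is the circumcircle.
Circumcentre = (-2/3, -11/3), r² = 65/9.
Centre = (-2/3, -11/3).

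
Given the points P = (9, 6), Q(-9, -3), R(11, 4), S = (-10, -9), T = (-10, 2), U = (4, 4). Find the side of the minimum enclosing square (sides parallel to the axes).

21

The bounding box has width 21 and height 15.
An axis-aligned square enclosing the set must have side ≥ max(width, height).
So the minimum side is max(21, 15) = 21.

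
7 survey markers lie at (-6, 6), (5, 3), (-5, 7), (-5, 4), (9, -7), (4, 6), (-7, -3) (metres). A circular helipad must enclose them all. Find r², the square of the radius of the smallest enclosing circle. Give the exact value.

98.5

The farthest pair is (-6, 6)–(9, -7) with squared distance 394. The circle on this segment as diameter has centre (1.5, -0.5) and r² = 394/4 = 98.5.
Check (5, 3): distance² to centre = 24.5 ≤ 98.5, so it lies inside.
All remaining points lie in this disk, and no smaller disk contains both endpoints, so this is the minimum enclosing circle.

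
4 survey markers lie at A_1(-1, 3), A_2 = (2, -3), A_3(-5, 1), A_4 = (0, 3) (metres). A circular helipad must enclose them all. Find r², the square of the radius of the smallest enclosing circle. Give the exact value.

9425/578

A smallest enclosing disk is always determined by at most three of the input points on its boundary.
The minimum enclosing circle is determined by three boundary points: A_2, A_3, A_4.
Their circumcentre is (-47/34, -27/34) with r² = 9425/578.
The farthest remaining point A_1 is at distance² 8405/578 ≤ 9425/578.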